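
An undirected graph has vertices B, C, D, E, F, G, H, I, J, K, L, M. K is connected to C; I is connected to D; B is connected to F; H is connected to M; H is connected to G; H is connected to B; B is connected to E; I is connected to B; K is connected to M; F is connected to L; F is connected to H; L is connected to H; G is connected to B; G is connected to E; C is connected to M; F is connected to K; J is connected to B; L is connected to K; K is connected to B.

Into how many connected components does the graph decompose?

1

From B: component {B, C, D, E, F, G, H, I, J, K, L, M}.
That's 1 component.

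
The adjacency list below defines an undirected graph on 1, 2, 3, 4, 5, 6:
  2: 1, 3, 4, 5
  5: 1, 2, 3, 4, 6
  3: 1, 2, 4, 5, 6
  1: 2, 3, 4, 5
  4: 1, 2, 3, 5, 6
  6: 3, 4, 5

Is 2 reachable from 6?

Explore from 6.
Distance 1: reach 3, 4, 5.
Distance 2: reach 1, 2.
Found 2.

Yes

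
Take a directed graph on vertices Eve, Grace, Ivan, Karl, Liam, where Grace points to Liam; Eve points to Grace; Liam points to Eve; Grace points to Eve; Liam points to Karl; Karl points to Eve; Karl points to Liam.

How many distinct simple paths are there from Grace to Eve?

Grace→Eve
Grace→Liam→Eve
Grace→Liam→Karl→Eve

3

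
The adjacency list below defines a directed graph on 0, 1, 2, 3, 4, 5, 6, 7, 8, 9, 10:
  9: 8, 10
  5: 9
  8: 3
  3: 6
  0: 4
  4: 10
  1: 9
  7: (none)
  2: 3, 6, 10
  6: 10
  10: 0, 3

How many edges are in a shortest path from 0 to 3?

3

Distance 0: 0.
Distance 1: 4.
Distance 2: 10.
Distance 3: 3 — contains 3.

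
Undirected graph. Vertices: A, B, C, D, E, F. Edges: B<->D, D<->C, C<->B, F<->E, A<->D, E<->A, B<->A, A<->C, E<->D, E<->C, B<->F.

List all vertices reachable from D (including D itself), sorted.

Start at D.
Its neighbours: A, B, C, E.
Then their neighbours: F.
Every vertex is now reached.

A, B, C, D, E, F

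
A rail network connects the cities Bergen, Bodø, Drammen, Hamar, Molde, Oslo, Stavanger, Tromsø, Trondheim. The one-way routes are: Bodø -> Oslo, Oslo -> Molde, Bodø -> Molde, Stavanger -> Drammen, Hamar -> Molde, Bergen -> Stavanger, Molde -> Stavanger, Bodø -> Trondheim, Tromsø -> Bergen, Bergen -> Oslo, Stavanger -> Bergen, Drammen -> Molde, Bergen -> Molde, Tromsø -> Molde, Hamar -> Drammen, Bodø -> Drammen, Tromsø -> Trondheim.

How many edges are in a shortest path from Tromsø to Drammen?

Distance 0: Tromsø.
Distance 1: Bergen, Molde, Trondheim.
Distance 2: Oslo, Stavanger.
Distance 3: Drammen — contains Drammen.

3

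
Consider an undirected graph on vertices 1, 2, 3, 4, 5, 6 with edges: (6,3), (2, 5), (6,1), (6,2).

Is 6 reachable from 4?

4 has no edges, so nothing is reachable from it.

No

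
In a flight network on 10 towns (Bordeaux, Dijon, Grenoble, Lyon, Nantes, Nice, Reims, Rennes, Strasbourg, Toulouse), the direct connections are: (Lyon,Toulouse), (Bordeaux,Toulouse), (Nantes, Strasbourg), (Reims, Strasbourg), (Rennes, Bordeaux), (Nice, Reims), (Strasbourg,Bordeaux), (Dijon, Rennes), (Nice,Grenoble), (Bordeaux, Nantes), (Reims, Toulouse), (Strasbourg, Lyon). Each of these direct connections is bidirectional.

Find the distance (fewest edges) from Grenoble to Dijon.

6

Distance 0: Grenoble.
Distance 1: Nice.
Distance 2: Reims.
Distance 3: Strasbourg, Toulouse.
Distance 4: Bordeaux, Lyon, Nantes.
Distance 5: Rennes.
Distance 6: Dijon — contains Dijon.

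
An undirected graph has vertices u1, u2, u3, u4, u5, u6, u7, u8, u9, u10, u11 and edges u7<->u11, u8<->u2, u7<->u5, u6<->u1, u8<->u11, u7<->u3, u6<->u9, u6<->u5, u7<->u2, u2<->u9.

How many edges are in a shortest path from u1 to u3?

Distance 0: u1.
Distance 1: u6.
Distance 2: u5, u9.
Distance 3: u2, u7.
Distance 4: u3, u8, u11 — contains u3.

4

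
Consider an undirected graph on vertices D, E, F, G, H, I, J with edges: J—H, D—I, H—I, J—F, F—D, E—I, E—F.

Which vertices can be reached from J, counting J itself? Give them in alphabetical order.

D, E, F, H, I, J

Start at J.
Its neighbours: F, H.
Then their neighbours: D, E, I.
Nothing further is reachable.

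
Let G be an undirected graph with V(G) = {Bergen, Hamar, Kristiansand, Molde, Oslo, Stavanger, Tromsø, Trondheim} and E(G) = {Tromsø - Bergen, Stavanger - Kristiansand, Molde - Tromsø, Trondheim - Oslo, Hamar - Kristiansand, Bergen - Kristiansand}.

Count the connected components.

From Bergen: component {Bergen, Hamar, Kristiansand, Molde, Stavanger, Tromsø}.
From Oslo: component {Oslo, Trondheim}.
That's 2 components.

2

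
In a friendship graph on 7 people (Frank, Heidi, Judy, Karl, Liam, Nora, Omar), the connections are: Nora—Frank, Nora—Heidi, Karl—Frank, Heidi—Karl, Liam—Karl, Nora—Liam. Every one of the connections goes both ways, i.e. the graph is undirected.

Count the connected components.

From Frank: component {Frank, Heidi, Karl, Liam, Nora}.
From Judy: component {Judy}.
From Omar: component {Omar}.
That's 3 components.

3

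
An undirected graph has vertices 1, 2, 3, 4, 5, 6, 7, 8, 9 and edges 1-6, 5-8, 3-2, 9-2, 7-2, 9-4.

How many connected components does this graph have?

From 1: component {1, 6}.
From 2: component {2, 3, 4, 7, 9}.
From 5: component {5, 8}.
That's 3 components.

3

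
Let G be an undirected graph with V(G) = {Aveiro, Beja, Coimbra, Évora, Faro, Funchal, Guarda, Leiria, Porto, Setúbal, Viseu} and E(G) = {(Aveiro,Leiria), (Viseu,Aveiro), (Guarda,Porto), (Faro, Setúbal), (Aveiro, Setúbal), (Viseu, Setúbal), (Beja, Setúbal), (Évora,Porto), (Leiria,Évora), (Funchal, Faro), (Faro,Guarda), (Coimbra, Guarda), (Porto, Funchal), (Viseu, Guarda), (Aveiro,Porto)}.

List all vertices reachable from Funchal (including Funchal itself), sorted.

Aveiro, Beja, Coimbra, Évora, Faro, Funchal, Guarda, Leiria, Porto, Setúbal, Viseu

Start at Funchal.
Its neighbours: Faro, Porto.
Then their neighbours: Aveiro, Évora, Guarda, Setúbal.
Then next layer: Beja, Coimbra, Leiria, Viseu.
Every vertex is now reached.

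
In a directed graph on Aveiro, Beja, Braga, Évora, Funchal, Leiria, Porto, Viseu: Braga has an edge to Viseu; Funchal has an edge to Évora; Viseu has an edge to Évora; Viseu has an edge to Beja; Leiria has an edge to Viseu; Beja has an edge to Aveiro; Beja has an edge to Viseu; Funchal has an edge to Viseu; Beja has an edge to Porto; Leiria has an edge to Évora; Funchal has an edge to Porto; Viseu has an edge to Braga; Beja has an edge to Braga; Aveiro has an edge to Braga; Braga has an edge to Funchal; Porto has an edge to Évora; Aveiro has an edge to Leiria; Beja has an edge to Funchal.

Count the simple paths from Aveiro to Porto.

8

Aveiro→Braga→Funchal→Porto
Aveiro→Braga→Funchal→Viseu→Beja→Porto
Aveiro→Braga→Viseu→Beja→Funchal→Porto
Aveiro→Braga→Viseu→Beja→Porto
Aveiro→Leiria→Viseu→Beja→Braga→Funchal→Porto
Aveiro→Leiria→Viseu→Beja→Funchal→Porto
Aveiro→Leiria→Viseu→Beja→Porto
Aveiro→Leiria→Viseu→Braga→Funchal→Porto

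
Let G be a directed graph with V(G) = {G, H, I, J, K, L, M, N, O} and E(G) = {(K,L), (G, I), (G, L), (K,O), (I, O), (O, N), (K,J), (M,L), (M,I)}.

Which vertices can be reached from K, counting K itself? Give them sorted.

Start at K.
Its neighbours: J, L, O.
Then their neighbours: N.
Nothing further is reachable.

J, K, L, N, O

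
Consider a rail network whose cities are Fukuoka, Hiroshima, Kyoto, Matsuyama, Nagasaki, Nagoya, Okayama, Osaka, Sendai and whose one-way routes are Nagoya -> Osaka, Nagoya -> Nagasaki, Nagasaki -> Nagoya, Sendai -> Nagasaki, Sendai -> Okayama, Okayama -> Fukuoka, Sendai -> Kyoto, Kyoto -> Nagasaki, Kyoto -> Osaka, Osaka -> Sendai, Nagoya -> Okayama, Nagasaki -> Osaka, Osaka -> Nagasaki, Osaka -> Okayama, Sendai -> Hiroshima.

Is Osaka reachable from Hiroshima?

Hiroshima has no outgoing edges, so nothing is reachable from it.

No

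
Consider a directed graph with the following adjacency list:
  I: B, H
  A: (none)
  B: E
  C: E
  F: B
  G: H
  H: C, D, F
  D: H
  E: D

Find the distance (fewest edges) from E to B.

Distance 0: E.
Distance 1: D.
Distance 2: H.
Distance 3: C, F.
Distance 4: B — contains B.

4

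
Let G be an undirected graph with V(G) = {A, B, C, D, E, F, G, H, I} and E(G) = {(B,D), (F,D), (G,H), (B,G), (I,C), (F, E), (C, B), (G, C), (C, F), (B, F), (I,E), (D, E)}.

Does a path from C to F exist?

Yes

Explore from C.
Distance 1: reach B, F, G, I.
Found F.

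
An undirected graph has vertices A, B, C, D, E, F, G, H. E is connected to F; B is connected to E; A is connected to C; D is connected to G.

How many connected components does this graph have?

From A: component {A, C}.
From B: component {B, E, F}.
From D: component {D, G}.
From H: component {H}.
That's 4 components.

4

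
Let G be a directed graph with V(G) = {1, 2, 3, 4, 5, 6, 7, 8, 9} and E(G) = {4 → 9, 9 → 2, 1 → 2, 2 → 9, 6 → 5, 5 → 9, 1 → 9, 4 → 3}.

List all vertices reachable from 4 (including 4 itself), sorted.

2, 3, 4, 9

Start at 4.
Its neighbours: 3, 9.
Then their neighbours: 2.
Nothing further is reachable.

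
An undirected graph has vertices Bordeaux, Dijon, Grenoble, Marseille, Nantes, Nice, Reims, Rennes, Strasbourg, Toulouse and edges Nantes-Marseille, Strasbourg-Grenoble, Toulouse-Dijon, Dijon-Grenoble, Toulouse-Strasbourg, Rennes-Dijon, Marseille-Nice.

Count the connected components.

From Bordeaux: component {Bordeaux}.
From Dijon: component {Dijon, Grenoble, Rennes, Strasbourg, Toulouse}.
From Marseille: component {Marseille, Nantes, Nice}.
From Reims: component {Reims}.
That's 4 components.

4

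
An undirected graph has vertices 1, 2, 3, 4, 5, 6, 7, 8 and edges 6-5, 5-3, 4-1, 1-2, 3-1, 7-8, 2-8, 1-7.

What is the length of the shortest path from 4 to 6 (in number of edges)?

Distance 0: 4.
Distance 1: 1.
Distance 2: 2, 3, 7.
Distance 3: 5, 8.
Distance 4: 6 — contains 6.

4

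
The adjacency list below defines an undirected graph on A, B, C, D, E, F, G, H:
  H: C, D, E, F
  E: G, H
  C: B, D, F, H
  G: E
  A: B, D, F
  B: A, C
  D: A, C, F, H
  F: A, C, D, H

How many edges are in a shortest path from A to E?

Distance 0: A.
Distance 1: B, D, F.
Distance 2: C, H.
Distance 3: E — contains E.

3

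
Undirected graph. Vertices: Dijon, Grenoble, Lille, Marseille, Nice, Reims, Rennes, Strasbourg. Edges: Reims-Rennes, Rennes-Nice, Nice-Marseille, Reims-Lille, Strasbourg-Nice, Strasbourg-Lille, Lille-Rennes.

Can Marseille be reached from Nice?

Yes

Explore from Nice.
Distance 1: reach Marseille, Rennes, Strasbourg.
Found Marseille.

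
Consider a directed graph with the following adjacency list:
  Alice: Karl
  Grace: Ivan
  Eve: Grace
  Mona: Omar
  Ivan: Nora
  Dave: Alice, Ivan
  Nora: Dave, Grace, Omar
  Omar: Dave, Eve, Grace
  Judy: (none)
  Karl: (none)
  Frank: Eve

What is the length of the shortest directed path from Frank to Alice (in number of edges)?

6

Distance 0: Frank.
Distance 1: Eve.
Distance 2: Grace.
Distance 3: Ivan.
Distance 4: Nora.
Distance 5: Dave, Omar.
Distance 6: Alice — contains Alice.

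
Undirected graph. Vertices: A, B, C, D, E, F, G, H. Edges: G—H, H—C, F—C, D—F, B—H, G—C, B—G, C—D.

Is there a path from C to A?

No

Explore from C.
Distance 1: reach D, F, G, H.
Distance 2: reach B.
The search is exhausted without reaching A; it lies in a different component.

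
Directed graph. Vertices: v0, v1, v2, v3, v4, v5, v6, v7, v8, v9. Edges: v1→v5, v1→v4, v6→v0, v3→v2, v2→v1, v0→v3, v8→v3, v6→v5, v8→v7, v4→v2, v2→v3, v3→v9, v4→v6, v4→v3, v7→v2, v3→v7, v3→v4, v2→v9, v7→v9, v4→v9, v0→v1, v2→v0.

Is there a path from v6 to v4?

Explore from v6.
Distance 1: reach v0, v5.
Distance 2: reach v1, v3.
Distance 3: reach v2, v4, v7, v9.
Found v4.

Yes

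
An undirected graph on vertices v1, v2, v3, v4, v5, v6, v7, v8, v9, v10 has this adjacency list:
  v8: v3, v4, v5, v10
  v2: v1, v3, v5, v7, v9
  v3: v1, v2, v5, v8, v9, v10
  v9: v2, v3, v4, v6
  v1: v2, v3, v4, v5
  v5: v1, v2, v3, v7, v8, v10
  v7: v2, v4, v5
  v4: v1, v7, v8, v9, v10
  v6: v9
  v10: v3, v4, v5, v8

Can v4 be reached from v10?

Yes

Explore from v10.
Distance 1: reach v3, v4, v5, v8.
Found v4.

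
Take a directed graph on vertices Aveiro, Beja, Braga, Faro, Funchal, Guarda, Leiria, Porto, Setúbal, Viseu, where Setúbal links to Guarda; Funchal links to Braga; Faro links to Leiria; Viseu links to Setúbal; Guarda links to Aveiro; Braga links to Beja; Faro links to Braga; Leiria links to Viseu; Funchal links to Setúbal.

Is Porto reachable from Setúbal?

Explore from Setúbal.
Distance 1: reach Guarda.
Distance 2: reach Aveiro.
The search from Setúbal is exhausted; no directed path reaches Porto.

No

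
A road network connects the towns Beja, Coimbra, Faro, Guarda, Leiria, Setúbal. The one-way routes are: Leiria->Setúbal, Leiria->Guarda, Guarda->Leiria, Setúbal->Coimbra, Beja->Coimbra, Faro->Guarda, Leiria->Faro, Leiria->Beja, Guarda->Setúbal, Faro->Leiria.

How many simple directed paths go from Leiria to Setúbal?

Leiria→Faro→Guarda→Setúbal
Leiria→Guarda→Setúbal
Leiria→Setúbal

3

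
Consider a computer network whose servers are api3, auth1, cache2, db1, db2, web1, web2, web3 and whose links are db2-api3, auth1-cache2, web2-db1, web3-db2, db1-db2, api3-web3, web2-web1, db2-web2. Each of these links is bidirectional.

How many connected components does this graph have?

From api3: component {api3, db1, db2, web1, web2, web3}.
From auth1: component {auth1, cache2}.
That's 2 components.

2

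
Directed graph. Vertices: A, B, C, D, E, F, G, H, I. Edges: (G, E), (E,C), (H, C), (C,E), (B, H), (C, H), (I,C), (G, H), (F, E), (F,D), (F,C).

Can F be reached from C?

No

Explore from C.
Distance 1: reach E, H.
The search from C is exhausted; no directed path reaches F.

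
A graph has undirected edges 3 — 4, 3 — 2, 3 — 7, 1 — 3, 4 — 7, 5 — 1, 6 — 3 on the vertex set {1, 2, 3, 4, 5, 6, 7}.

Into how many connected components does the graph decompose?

1

From 1: component {1, 2, 3, 4, 5, 6, 7}.
That's 1 component.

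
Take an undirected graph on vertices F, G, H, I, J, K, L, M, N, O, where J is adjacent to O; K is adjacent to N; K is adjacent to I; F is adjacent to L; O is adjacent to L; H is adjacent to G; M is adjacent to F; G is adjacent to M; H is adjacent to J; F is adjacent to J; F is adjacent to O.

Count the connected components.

2

From F: component {F, G, H, J, L, M, O}.
From I: component {I, K, N}.
That's 2 components.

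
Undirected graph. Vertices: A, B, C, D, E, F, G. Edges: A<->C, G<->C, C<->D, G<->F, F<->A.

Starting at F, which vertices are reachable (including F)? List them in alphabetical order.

A, C, D, F, G

Start at F.
Its neighbours: A, G.
Then their neighbours: C.
Then next layer: D.
Nothing further is reachable.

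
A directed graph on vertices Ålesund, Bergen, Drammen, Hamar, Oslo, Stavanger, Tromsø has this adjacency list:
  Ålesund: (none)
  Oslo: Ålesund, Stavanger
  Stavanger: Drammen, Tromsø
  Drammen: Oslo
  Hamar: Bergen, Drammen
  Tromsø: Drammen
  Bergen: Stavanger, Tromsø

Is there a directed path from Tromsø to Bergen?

No

Explore from Tromsø.
Distance 1: reach Drammen.
Distance 2: reach Oslo.
Distance 3: reach Ålesund, Stavanger.
The search from Tromsø is exhausted; no directed path reaches Bergen.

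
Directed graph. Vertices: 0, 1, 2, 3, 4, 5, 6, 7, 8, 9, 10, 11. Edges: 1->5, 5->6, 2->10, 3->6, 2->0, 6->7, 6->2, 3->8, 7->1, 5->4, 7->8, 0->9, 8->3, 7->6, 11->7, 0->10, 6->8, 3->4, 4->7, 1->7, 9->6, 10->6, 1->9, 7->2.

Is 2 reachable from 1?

Explore from 1.
Distance 1: reach 5, 7, 9.
Distance 2: reach 2, 4, 6, 8.
Found 2.

Yes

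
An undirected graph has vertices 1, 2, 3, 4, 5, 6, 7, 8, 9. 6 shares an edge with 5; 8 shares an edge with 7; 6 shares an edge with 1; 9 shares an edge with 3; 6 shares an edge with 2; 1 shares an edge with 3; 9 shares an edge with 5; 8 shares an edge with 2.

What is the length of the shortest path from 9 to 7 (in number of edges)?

Distance 0: 9.
Distance 1: 3, 5.
Distance 2: 1, 6.
Distance 3: 2.
Distance 4: 8.
Distance 5: 7 — contains 7.

5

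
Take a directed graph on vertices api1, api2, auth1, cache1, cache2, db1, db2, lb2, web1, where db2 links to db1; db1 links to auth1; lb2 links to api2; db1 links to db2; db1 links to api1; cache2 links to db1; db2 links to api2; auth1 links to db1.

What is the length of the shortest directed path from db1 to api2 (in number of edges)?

2

Distance 0: db1.
Distance 1: api1, auth1, db2.
Distance 2: api2 — contains api2.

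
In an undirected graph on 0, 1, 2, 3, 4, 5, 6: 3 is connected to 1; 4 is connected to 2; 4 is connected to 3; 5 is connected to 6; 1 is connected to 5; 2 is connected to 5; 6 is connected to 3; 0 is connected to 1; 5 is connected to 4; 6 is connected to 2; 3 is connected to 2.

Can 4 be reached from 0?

Explore from 0.
Distance 1: reach 1.
Distance 2: reach 3, 5.
Distance 3: reach 2, 4, 6.
Found 4.

Yes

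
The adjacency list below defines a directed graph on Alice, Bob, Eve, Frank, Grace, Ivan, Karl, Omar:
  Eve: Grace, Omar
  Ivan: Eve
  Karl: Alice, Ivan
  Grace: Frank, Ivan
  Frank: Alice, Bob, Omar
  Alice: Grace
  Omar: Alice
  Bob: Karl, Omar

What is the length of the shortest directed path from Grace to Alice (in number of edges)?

2

Distance 0: Grace.
Distance 1: Frank, Ivan.
Distance 2: Alice, Bob, Eve, Omar — contains Alice.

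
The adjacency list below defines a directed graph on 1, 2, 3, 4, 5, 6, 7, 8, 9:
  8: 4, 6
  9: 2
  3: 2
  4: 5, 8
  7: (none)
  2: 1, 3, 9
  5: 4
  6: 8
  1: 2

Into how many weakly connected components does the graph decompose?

3

From 1: component {1, 2, 3, 9}.
From 4: component {4, 5, 6, 8}.
From 7: component {7}.
That's 3 components.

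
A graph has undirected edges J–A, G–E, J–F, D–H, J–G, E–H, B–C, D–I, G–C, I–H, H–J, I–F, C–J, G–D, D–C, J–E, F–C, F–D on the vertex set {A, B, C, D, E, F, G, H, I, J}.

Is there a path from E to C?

Explore from E.
Distance 1: reach G, H, J.
Distance 2: reach A, C, D, F, I.
Found C.

Yes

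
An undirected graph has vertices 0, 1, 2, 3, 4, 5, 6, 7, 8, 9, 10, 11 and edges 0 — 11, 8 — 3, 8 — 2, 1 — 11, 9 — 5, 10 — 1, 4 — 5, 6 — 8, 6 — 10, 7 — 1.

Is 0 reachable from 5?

Explore from 5.
Distance 1: reach 4, 9.
The search is exhausted without reaching 0; it lies in a different component.

No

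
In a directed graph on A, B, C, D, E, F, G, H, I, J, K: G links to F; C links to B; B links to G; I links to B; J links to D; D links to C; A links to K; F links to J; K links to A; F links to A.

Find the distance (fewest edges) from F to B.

4

Distance 0: F.
Distance 1: A, J.
Distance 2: D, K.
Distance 3: C.
Distance 4: B — contains B.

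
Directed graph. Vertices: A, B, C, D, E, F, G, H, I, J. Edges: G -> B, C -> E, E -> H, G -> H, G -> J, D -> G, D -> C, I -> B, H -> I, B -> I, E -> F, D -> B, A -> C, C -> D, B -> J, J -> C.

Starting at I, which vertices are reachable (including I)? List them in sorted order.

B, C, D, E, F, G, H, I, J

Start at I.
Its neighbours: B.
Then their neighbours: J.
Then next layer: C.
Then next layer: D, E.
Then next layer: F, G, H.
Nothing further is reachable.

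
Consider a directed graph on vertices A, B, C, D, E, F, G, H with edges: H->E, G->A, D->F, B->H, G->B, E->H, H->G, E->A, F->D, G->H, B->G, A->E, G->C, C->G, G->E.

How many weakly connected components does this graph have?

2

From A: component {A, B, C, E, G, H}.
From D: component {D, F}.
That's 2 components.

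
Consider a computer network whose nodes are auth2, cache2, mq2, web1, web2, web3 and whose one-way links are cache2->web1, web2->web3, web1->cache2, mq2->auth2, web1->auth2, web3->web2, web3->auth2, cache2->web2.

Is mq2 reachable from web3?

Explore from web3.
Distance 1: reach auth2, web2.
The search from web3 is exhausted; no directed path reaches mq2.

No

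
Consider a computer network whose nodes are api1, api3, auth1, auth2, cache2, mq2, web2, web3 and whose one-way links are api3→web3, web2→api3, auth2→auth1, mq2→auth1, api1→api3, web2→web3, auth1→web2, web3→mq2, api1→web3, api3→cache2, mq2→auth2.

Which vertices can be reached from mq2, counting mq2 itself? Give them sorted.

api3, auth1, auth2, cache2, mq2, web2, web3

Start at mq2.
Its neighbours: auth1, auth2.
Then their neighbours: web2.
Then next layer: api3, web3.
Then next layer: cache2.
Nothing further is reachable.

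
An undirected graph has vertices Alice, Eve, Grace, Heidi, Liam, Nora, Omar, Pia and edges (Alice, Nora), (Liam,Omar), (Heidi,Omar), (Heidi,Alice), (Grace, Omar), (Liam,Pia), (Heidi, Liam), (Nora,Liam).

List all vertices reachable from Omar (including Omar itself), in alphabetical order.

Alice, Grace, Heidi, Liam, Nora, Omar, Pia

Start at Omar.
Its neighbours: Grace, Heidi, Liam.
Then their neighbours: Alice, Nora, Pia.
Nothing further is reachable.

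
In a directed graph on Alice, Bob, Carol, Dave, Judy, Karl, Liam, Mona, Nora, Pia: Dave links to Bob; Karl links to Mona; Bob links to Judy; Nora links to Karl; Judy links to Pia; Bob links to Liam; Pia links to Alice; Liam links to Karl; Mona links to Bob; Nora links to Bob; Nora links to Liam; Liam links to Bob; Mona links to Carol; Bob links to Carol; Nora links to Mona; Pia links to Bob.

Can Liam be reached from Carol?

No

Carol has no outgoing edges, so nothing is reachable from it.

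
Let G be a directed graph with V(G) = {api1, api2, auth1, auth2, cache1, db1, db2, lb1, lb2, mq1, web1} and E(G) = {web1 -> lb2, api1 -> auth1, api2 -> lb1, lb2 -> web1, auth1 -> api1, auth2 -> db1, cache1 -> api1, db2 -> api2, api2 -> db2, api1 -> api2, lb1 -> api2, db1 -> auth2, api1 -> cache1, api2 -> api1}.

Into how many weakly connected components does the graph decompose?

From api1: component {api1, api2, auth1, cache1, db2, lb1}.
From auth2: component {auth2, db1}.
From lb2: component {lb2, web1}.
From mq1: component {mq1}.
That's 4 components.

4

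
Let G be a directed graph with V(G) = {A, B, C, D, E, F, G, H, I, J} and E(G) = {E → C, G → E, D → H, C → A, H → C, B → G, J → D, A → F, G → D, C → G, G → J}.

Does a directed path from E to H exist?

Yes

Explore from E.
Distance 1: reach C.
Distance 2: reach A, G.
Distance 3: reach D, F, J.
Distance 4: reach H.
Found H.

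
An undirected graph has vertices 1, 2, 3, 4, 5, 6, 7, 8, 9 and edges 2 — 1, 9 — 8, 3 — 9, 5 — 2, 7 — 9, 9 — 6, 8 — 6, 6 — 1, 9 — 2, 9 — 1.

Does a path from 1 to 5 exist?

Yes

Explore from 1.
Distance 1: reach 2, 6, 9.
Distance 2: reach 3, 5, 7, 8.
Found 5.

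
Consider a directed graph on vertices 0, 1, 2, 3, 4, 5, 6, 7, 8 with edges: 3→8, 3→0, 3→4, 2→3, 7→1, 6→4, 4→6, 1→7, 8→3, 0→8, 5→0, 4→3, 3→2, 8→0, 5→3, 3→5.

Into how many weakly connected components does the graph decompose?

2

From 0: component {0, 2, 3, 4, 5, 6, 8}.
From 1: component {1, 7}.
That's 2 components.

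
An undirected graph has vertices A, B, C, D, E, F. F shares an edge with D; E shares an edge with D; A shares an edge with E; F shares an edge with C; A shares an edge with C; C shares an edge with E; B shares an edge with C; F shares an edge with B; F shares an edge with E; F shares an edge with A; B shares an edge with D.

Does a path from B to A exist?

Yes

Explore from B.
Distance 1: reach C, D, F.
Distance 2: reach A, E.
Found A.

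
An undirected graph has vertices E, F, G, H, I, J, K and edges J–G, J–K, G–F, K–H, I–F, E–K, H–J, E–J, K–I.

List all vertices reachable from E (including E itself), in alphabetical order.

Start at E.
Its neighbours: J, K.
Then their neighbours: G, H, I.
Then next layer: F.
Every vertex is now reached.

E, F, G, H, I, J, K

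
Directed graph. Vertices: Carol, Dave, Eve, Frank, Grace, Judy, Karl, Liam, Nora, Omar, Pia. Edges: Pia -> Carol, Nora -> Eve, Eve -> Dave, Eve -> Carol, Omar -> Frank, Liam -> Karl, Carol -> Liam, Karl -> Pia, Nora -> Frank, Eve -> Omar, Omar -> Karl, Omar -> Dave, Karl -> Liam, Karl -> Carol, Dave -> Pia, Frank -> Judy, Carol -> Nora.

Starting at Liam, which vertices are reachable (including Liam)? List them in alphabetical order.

Start at Liam.
Its neighbours: Karl.
Then their neighbours: Carol, Pia.
Then next layer: Nora.
Then next layer: Eve, Frank.
Then next layer: Dave, Judy, Omar.
Nothing further is reachable.

Carol, Dave, Eve, Frank, Judy, Karl, Liam, Nora, Omar, Pia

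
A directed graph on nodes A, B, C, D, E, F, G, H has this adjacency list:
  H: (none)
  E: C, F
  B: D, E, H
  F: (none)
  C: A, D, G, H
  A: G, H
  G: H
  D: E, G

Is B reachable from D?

No

Explore from D.
Distance 1: reach E, G.
Distance 2: reach C, F, H.
Distance 3: reach A.
The search from D is exhausted; no directed path reaches B.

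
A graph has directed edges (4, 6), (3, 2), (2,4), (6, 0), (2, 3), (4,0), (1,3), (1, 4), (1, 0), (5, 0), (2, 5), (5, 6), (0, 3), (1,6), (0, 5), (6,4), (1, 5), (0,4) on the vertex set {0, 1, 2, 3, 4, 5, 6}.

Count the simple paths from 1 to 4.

1→0→3→2→4
1→0→3→2→5→6→4
1→0→4
1→0→5→6→4
1→3→2→4
1→3→2→5→0→4
1→3→2→5→6→0→4
1→3→2→5→6→4
... and 9 more.

17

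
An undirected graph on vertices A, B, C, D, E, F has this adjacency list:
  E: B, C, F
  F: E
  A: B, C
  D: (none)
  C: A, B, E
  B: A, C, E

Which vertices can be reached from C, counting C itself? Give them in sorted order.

Start at C.
Its neighbours: A, B, E.
Then their neighbours: F.
Nothing further is reachable.

A, B, C, E, F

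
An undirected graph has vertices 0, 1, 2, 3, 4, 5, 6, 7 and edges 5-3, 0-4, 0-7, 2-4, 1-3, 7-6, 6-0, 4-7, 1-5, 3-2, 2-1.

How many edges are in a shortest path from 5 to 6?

5

Distance 0: 5.
Distance 1: 1, 3.
Distance 2: 2.
Distance 3: 4.
Distance 4: 0, 7.
Distance 5: 6 — contains 6.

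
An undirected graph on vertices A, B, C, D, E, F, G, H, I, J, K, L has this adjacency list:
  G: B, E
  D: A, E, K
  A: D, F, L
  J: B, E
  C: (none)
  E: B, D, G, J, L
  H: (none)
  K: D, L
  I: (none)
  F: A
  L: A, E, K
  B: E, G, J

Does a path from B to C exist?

Explore from B.
Distance 1: reach E, G, J.
Distance 2: reach D, L.
Distance 3: reach A, K.
Distance 4: reach F.
The search is exhausted without reaching C; it lies in a different component.

No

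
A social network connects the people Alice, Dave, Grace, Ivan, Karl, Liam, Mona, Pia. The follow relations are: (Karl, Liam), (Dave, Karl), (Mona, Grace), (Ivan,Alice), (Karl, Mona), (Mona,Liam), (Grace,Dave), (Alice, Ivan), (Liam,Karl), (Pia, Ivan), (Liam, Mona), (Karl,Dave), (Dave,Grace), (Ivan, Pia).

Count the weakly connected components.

From Alice: component {Alice, Ivan, Pia}.
From Dave: component {Dave, Grace, Karl, Liam, Mona}.
That's 2 components.

2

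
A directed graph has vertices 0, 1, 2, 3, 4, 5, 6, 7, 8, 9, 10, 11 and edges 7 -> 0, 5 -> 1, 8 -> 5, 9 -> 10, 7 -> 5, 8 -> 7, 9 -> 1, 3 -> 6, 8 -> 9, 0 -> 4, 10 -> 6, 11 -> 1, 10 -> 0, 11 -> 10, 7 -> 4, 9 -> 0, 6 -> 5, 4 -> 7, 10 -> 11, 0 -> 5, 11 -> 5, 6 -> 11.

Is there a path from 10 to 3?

Explore from 10.
Distance 1: reach 0, 6, 11.
Distance 2: reach 1, 4, 5.
Distance 3: reach 7.
The search from 10 is exhausted; no directed path reaches 3.

No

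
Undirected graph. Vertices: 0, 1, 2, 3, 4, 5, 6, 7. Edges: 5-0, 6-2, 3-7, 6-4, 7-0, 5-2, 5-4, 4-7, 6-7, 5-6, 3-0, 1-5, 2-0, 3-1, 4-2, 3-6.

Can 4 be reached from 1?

Explore from 1.
Distance 1: reach 3, 5.
Distance 2: reach 0, 2, 4, 6, 7.
Found 4.

Yes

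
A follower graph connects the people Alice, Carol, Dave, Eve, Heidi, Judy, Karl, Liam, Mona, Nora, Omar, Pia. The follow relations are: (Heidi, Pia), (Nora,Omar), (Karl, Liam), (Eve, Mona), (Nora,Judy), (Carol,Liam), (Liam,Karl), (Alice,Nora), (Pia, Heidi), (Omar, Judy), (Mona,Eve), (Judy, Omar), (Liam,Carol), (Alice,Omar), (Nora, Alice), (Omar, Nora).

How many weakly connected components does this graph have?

From Alice: component {Alice, Judy, Nora, Omar}.
From Carol: component {Carol, Karl, Liam}.
From Dave: component {Dave}.
From Eve: component {Eve, Mona}.
From Heidi: component {Heidi, Pia}.
That's 5 components.

5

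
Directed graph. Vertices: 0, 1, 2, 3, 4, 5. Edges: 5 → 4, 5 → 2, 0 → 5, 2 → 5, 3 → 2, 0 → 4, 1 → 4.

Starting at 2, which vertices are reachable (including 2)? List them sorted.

Start at 2.
Its neighbours: 5.
Then their neighbours: 4.
Nothing further is reachable.

2, 4, 5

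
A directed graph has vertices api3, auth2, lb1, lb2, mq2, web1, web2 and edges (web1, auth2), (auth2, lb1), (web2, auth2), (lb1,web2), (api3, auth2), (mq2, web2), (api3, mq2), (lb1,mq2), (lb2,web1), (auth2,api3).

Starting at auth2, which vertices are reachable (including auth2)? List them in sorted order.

Start at auth2.
Its neighbours: api3, lb1.
Then their neighbours: mq2, web2.
Nothing further is reachable.

api3, auth2, lb1, mq2, web2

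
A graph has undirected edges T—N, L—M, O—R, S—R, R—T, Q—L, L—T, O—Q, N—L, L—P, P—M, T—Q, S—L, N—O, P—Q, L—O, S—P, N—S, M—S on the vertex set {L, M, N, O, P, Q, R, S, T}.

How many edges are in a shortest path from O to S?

Distance 0: O.
Distance 1: L, N, Q, R.
Distance 2: M, P, S, T — contains S.

2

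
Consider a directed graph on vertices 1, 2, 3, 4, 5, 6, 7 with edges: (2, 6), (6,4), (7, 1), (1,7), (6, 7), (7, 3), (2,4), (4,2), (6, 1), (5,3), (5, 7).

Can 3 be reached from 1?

Yes

Explore from 1.
Distance 1: reach 7.
Distance 2: reach 3.
Found 3.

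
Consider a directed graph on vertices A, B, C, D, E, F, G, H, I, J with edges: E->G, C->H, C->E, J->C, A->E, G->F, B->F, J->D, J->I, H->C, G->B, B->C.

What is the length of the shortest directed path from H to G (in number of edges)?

3

Distance 0: H.
Distance 1: C.
Distance 2: E.
Distance 3: G — contains G.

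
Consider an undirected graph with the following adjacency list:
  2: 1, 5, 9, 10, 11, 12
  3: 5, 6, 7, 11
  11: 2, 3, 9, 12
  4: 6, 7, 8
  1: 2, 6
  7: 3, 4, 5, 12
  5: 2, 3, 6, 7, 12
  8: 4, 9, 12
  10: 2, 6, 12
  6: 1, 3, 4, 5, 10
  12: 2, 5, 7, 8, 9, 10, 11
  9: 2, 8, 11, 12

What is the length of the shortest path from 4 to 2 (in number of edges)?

Distance 0: 4.
Distance 1: 6, 7, 8.
Distance 2: 1, 3, 5, 9, 10, 12.
Distance 3: 2, 11 — contains 2.

3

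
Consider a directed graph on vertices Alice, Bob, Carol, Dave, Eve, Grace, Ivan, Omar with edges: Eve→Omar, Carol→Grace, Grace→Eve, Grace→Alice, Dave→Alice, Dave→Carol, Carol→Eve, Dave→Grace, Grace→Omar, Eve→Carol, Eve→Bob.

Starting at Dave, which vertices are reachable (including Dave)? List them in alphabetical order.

Alice, Bob, Carol, Dave, Eve, Grace, Omar

Start at Dave.
Its neighbours: Alice, Carol, Grace.
Then their neighbours: Eve, Omar.
Then next layer: Bob.
Nothing further is reachable.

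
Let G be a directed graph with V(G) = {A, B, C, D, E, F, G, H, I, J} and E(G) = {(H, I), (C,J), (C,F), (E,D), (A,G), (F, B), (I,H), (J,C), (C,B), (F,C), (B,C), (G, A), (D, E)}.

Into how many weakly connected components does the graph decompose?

From A: component {A, G}.
From B: component {B, C, F, J}.
From D: component {D, E}.
From H: component {H, I}.
That's 4 components.

4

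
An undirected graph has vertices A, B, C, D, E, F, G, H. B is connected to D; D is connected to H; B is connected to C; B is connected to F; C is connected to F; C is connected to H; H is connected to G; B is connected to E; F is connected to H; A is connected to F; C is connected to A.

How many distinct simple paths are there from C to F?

C–A–F
C–B–D–H–F
C–B–F
C–F
C–H–D–B–F
C–H–F

6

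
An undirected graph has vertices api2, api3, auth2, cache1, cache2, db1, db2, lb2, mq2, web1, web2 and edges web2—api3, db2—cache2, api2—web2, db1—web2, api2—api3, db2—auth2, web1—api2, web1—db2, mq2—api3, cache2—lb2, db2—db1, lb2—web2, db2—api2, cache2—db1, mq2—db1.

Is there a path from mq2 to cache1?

Explore from mq2.
Distance 1: reach api3, db1.
Distance 2: reach api2, cache2, db2, web2.
Distance 3: reach auth2, lb2, web1.
The search is exhausted without reaching cache1; it lies in a different component.

No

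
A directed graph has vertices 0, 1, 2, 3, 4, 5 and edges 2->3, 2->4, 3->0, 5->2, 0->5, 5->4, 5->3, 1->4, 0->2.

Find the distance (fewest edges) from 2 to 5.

Distance 0: 2.
Distance 1: 3, 4.
Distance 2: 0.
Distance 3: 5 — contains 5.

3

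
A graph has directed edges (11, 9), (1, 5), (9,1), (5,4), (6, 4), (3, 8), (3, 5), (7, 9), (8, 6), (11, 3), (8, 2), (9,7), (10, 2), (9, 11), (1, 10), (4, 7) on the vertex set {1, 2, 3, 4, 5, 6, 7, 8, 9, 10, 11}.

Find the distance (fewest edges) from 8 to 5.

Distance 0: 8.
Distance 1: 2, 6.
Distance 2: 4.
Distance 3: 7.
Distance 4: 9.
Distance 5: 1, 11.
Distance 6: 3, 5, 10 — contains 5.

6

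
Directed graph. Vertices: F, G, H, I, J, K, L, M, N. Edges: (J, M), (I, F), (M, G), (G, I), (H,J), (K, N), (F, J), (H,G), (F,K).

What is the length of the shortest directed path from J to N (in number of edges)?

6

Distance 0: J.
Distance 1: M.
Distance 2: G.
Distance 3: I.
Distance 4: F.
Distance 5: K.
Distance 6: N — contains N.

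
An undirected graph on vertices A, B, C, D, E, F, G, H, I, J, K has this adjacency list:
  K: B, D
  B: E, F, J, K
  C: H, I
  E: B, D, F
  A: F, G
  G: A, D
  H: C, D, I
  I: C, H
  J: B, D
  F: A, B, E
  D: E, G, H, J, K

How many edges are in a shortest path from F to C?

Distance 0: F.
Distance 1: A, B, E.
Distance 2: D, G, J, K.
Distance 3: H.
Distance 4: C, I — contains C.

4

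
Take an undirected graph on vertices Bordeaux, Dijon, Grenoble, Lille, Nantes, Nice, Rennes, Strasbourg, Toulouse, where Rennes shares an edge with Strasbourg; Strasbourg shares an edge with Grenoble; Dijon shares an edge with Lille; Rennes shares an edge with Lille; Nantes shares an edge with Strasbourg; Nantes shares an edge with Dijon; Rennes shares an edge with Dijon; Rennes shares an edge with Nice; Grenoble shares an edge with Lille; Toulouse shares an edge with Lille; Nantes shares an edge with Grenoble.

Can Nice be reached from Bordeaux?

No

Bordeaux has no edges, so nothing is reachable from it.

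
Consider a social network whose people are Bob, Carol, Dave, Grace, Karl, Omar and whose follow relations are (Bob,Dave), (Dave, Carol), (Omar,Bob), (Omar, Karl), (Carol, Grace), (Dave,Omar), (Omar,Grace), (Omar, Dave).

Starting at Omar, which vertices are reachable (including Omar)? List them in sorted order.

Start at Omar.
Its neighbours: Bob, Dave, Grace, Karl.
Then their neighbours: Carol.
Every vertex is now reached.

Bob, Carol, Dave, Grace, Karl, Omar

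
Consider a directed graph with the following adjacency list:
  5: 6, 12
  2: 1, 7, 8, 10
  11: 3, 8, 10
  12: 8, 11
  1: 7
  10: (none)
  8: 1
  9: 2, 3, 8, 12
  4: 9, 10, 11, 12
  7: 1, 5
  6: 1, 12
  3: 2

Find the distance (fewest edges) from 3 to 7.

Distance 0: 3.
Distance 1: 2.
Distance 2: 1, 7, 8, 10 — contains 7.

2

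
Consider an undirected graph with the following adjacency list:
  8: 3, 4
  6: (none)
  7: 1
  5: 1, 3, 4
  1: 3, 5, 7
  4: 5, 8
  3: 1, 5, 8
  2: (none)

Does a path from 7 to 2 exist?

Explore from 7.
Distance 1: reach 1.
Distance 2: reach 3, 5.
Distance 3: reach 4, 8.
The search is exhausted without reaching 2; it lies in a different component.

No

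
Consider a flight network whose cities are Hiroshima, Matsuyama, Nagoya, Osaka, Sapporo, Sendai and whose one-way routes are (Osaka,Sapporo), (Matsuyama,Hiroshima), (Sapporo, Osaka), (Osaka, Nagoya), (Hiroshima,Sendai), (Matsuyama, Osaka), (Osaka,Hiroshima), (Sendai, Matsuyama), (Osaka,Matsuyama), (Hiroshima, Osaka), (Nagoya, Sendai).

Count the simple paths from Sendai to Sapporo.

Sendai→Matsuyama→Hiroshima→Osaka→Sapporo
Sendai→Matsuyama→Osaka→Sapporo

2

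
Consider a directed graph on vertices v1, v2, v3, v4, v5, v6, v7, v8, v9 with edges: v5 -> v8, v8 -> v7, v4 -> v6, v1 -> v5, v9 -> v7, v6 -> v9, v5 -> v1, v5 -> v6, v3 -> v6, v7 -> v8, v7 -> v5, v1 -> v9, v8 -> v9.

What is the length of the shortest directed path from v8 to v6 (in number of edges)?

3

Distance 0: v8.
Distance 1: v7, v9.
Distance 2: v5.
Distance 3: v1, v6 — contains v6.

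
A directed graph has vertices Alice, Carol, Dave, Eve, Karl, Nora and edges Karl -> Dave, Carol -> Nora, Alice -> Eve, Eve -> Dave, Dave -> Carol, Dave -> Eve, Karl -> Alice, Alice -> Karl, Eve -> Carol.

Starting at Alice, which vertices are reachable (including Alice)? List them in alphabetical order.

Alice, Carol, Dave, Eve, Karl, Nora

Start at Alice.
Its neighbours: Eve, Karl.
Then their neighbours: Carol, Dave.
Then next layer: Nora.
Every vertex is now reached.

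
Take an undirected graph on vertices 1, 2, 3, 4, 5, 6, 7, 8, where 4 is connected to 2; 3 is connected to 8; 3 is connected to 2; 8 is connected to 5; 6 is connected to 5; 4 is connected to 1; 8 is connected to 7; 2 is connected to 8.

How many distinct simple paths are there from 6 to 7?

6–5–8–7

1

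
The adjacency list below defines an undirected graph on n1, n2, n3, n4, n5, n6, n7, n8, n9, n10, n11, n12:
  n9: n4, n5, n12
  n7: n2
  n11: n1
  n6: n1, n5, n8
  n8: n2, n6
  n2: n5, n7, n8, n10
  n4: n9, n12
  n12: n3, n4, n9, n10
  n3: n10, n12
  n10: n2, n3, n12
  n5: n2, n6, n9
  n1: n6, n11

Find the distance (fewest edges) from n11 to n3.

Distance 0: n11.
Distance 1: n1.
Distance 2: n6.
Distance 3: n5, n8.
Distance 4: n2, n9.
Distance 5: n4, n7, n10, n12.
Distance 6: n3 — contains n3.

6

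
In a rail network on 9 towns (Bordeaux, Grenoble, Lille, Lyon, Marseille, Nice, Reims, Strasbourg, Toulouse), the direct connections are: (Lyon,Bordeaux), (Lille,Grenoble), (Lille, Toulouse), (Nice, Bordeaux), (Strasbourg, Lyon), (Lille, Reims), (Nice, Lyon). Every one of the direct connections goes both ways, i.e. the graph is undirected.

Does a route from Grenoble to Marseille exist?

Explore from Grenoble.
Distance 1: reach Lille.
Distance 2: reach Reims, Toulouse.
The search is exhausted without reaching Marseille; it lies in a different component.

No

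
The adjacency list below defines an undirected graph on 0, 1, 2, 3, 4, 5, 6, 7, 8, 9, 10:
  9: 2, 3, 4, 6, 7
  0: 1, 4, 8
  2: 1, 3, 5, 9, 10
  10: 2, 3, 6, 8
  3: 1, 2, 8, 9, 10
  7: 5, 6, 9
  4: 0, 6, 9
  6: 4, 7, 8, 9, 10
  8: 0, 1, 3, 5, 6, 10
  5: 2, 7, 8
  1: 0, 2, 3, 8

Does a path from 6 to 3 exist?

Explore from 6.
Distance 1: reach 4, 7, 8, 9, 10.
Distance 2: reach 0, 1, 2, 3, 5.
Found 3.

Yes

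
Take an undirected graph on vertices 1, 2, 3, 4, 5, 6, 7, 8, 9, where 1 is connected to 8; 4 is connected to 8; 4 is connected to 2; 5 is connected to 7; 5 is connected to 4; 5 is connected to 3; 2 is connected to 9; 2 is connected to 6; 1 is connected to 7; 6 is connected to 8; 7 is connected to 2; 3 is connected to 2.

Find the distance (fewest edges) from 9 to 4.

Distance 0: 9.
Distance 1: 2.
Distance 2: 3, 4, 6, 7 — contains 4.

2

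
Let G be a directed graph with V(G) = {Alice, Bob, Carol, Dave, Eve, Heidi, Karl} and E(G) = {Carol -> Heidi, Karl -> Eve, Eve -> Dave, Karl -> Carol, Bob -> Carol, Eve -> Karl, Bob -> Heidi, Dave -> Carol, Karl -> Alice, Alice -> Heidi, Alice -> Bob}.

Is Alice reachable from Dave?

Explore from Dave.
Distance 1: reach Carol.
Distance 2: reach Heidi.
The search from Dave is exhausted; no directed path reaches Alice.

No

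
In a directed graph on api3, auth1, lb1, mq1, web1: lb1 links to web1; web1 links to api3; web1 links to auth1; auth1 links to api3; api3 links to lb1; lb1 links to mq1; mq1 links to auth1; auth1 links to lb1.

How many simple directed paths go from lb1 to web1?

1

lb1→web1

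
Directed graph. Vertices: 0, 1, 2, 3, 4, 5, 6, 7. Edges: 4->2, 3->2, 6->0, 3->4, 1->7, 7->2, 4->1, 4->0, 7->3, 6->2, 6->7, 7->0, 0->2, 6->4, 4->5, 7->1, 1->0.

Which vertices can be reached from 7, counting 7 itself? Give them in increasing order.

0, 1, 2, 3, 4, 5, 7

Start at 7.
Its neighbours: 0, 1, 2, 3.
Then their neighbours: 4.
Then next layer: 5.
Nothing further is reachable.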